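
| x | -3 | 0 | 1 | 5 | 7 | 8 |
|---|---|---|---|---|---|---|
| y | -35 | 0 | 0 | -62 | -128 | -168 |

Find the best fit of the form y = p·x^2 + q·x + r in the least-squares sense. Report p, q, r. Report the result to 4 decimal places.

Entries of MᵀM: Σx^2·x^2 = 7204, Σx^2·x = 954, Σx^2 = 148, Σx·x = 148, Σx = 18, Σ1 = 6.
And Σx^2·y = -18889, Σx·y = -2445, Σy = -393.
So MᵀM·[p, q, r]ᵀ = Mᵀy: [[7204, 954, 148]; [954, 148, 18]; [148, 18, 6]]·[p, q, r]ᵀ = [-18889, -2445, -393]ᵀ.
Solving the 3×3 system (Gaussian elimination) gives p = -65601/22174, q = 57279/22174, r = -3038/11087.

p = -2.9585, q = 2.5832, r = -0.2740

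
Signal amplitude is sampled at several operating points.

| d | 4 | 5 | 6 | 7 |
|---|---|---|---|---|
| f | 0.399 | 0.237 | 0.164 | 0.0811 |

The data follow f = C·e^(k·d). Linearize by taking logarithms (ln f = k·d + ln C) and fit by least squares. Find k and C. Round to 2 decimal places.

k = -0.51, C = 3.20

With ln fᵢ as the transformed response and dᵢ as the regressor:
AᵀA = [[126.0000, 22.0000]; [22.0000, 4]], rhs = [-39.3055, -6.6785]ᵀ  (here Σd = 22.0000, Σ(d)² = 126.0000, Σln f = -6.6785, Σd·ln f = -39.3055).
Δ = 126.0000·4 − (22.0000)² = 20.0000; k = (-39.3055·4 − 22.0000·-6.6785)/20.0000 = -0.51480, ln C = (126.0000·-6.6785 − 22.0000·-39.3055)/20.0000 = 1.16180, so C = exp(1.16180) = 3.19569.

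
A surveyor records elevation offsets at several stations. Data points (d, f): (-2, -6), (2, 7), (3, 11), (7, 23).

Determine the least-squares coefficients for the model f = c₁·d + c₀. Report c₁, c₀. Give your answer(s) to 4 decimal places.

c₁ = 3.2317, c₀ = 0.6707

Setting ∂/∂c₁ … = 0 gives: 66·c₁ + 10·c₀ = 220;  10·c₁ + 4·c₀ = 35.
Δ = 66·4 − 10² = 164.
c₁ = (220·4 − 10·35)/164 = 265/82; c₀ = (66·35 − 10·220)/164 = 55/82.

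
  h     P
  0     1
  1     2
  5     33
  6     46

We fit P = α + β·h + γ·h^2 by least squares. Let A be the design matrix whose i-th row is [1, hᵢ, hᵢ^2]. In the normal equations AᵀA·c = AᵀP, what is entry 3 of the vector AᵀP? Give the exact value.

Entry 3 ↔ basis h^2, so (AᵀP)_{3} = Σᵢ (h^2)·Pᵢ = (0)·(1) + (1)·(2) + (25)·(33) + (36)·(46) = 2483.

2483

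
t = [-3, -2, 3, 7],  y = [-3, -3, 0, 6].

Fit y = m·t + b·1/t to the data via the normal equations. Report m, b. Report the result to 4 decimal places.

m = 0.7721, b = 0.5458

Sums needed: Σt·t = 71, Σt·1/t = 4, Σ1/t·1/t = 869/1764.
Moment sums: Σt·y = 57, Σ1/t·y = 47/14.
Normal equations: [[71, 4]; [4, 869/1764]]·[m, b]ᵀ = [57, 47/14]ᵀ.
Eliminating b: (869/1764)·(row 1) − 4·(row 2) gives (33475/1764)·m = (869/1764)·57 − 4·(47/14) = 8615/588, so m = 5169/6695.
Then b = ((47/14) − 4·(5169/6695))/(869/1764) = 3654/6695.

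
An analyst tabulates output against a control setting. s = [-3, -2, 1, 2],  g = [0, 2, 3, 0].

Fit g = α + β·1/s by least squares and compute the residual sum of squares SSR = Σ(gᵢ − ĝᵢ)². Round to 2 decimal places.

The normal equations are: 4·α + (2/3)·β = 5;  (2/3)·α + (29/18)·β = 2.
Δ = 4·(29/18) − (2/3)² = 6.
α = (5·(29/18) − (2/3)·2)/6 = 121/108; β = (4·2 − (2/3)·5)/6 = 7/9.
Residuals: -31/36, 137/108, 119/108, -163/108; SSR = 631/108.

SSR = 5.84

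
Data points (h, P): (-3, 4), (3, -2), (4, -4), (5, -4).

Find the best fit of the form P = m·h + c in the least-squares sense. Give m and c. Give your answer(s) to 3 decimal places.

m = -1.045, c = 0.852

AᵀA·[m, c]ᵀ = AᵀP reads: 59·m + 9·c = -54;  9·m + 4·c = -6.
Δ = 59·4 − 9² = 155.
m = ((-54)·4 − 9·(-6))/155 = -162/155; c = (59·(-6) − 9·(-54))/155 = 132/155.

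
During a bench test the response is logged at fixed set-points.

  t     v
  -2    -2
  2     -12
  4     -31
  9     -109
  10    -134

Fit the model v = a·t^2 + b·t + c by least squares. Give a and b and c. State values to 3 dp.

a = -1.037, b = -2.612, c = -3.085

Forming MᵀM = [[16849, 1793, 205]; [1793, 205, 23]; [205, 23, 5]] and Mᵀv = [-22781, -2465, -288]ᵀ gives MᵀM·[a, b, c]ᵀ = Mᵀv.
Inverting the 3×3 Gram matrix, [a, b, c]ᵀ = [-298379/287862, -751997/287862, -148021/47977]ᵀ.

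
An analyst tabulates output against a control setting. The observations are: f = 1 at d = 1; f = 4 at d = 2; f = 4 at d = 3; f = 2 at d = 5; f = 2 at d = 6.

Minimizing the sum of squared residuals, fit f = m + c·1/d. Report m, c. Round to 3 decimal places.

m = 3.224, c = -1.418

The normal equations are: 5·m + (11/5)·c = 13;  (11/5)·m + (643/450)·c = 76/15.
(Σ1 = 5, Σ1/d = 11/5, Σ1/d·1/d = 643/450, Σf = 13, Σ1/d·f = 76/15.)
Δ = 5·(643/450) − (11/5)² = 1037/450.
m = (13·(643/450) − (11/5)·(76/15))/(1037/450) = 3343/1037; c = (5·(76/15) − (11/5)·13)/(1037/450) = -1470/1037.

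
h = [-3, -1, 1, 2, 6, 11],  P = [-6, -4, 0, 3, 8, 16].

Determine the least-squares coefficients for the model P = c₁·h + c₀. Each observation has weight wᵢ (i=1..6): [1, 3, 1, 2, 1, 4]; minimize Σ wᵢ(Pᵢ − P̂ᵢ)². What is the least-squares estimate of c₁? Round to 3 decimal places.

c₁ = 1.610

AᵀWA·[c₁, c₀]ᵀ = AᵀWP reads: 541·c₁ + 49·c₀ = 794;  49·c₁ + 12·c₀ = 60.
(Σwᵢ·h·h = 541, Σwᵢ·h = 49, Σwᵢ·1 = 12, Σwᵢ·h·P = 794, Σwᵢ·P = 60.)
det = 541·12 − 49² = 4091.
c₁ = (794·12 − 49·60)/4091 = 6588/4091; c₀ = (541·60 − 49·794)/4091 = -6446/4091.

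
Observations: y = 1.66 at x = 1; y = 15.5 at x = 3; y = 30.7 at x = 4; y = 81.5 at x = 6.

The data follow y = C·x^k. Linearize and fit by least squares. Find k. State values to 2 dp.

With ln yᵢ as the transformed response and ln xᵢ as the regressor:
Σln x = 4.2767, Σ(ln x)² = 6.3392, Σln y = 11.0725, Σln x·ln y = 15.6430.
Equations: 6.3392·k + 4.2767·ln C = 15.6430;  4.2767·k + 4·ln C = 11.0725.
Δ = 6.3392·4 − (4.2767)² = 7.0668; k = (15.6430·4 − 4.2767·11.0725)/7.0668 = 2.15352, ln C = (6.3392·11.0725 − 4.2767·15.6430)/7.0668 = 0.46566.

k = 2.15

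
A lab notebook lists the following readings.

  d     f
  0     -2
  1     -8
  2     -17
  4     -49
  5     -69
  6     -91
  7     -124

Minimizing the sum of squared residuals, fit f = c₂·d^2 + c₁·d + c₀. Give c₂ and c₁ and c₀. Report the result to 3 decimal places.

c₂ = -1.936, c₁ = -3.631, c₀ = -2.227

From the data, Σd^2·d^2 = 4595, Σd^2·d = 757, Σd^2 = 131, Σd·d = 131, Σd = 25, Σ1 = 7.
And Σd^2·f = -11937, Σd·f = -1997, Σf = -360.
So MᵀM·[c₂, c₁, c₀]ᵀ = Mᵀf: [[4595, 757, 131]; [757, 131, 25]; [131, 25, 7]]·[c₂, c₁, c₀]ᵀ = [-11937, -1997, -360]ᵀ.
Inverting the 3×3 Gram matrix, [c₂, c₁, c₀]ᵀ = [-1789/924, -305/84, -49/22]ᵀ.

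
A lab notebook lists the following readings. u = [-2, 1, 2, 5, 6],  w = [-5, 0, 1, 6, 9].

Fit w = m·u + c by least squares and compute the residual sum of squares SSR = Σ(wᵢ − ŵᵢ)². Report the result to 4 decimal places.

MᵀM·[m, c]ᵀ = Mᵀw reads: 70·m + 12·c = 96;  12·m + 5·c = 11.
Eliminating c: 5·(row 1) − 12·(row 2) gives 206·m = 5·96 − 12·11 = 348, so m = 174/103.
Then c = (11 − 12·(174/103))/5 = -191/103.
Residuals: 24/103, 17/103, -54/103, -61/103, 74/103; SSR = 126/103.

SSR = 1.2233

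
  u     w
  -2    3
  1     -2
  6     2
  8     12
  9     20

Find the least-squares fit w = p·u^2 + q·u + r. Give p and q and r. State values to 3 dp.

From the data, Σu^2·u^2 = 11970, Σu^2·u = 1450, Σu^2 = 186, Σu·u = 186, Σu = 22, Σ1 = 5.
Moment sums: Σu^2·w = 2470, Σu·w = 280, Σw = 35.
Normal equations: [[11970, 1450, 186]; [1450, 186, 22]; [186, 22, 5]]·[p, q, r]ᵀ = [2470, 280, 35]ᵀ.
Solving the 3×3 system (Gaussian elimination) gives p = 30755/64516, q = -126635/64516, r = -33820/16129.

p = 0.477, q = -1.963, r = -2.097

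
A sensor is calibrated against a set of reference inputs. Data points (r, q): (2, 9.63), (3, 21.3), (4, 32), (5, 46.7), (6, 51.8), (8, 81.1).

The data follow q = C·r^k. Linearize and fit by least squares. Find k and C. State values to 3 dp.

k = 1.505, C = 3.761

Let Y = ln q. Fitting Y = k·ln r + ln C by least squares:
Σln r = 8.6587, Σ(ln r)² = 13.7340, Σln q = 20.9761, Σln r·ln q = 32.1344.
Equations: 13.7340·k + 8.6587·ln C = 32.1344;  8.6587·k + 6·ln C = 20.9761.
Δ = 13.7340·6 − (8.6587)² = 7.4309; k = (32.1344·6 − 8.6587·20.9761)/7.4309 = 1.50455, ln C = (13.7340·20.9761 − 8.6587·32.1344)/7.4309 = 1.32478, so C = exp(1.32478) = 3.76137.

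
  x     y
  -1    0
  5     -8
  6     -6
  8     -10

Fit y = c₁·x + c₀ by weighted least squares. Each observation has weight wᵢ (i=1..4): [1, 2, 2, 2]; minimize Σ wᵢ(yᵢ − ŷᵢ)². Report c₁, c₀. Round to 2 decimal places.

c₁ = -1.05, c₀ = -1.30

With design matrix A, AᵀWA = [[251, 37]; [37, 7]] and AᵀWy = [-312, -48]ᵀ.
Eliminating c₀: 7·(row 1) − 37·(row 2) gives 388·c₁ = 7·(-312) − 37·(-48) = -408, so c₁ = -102/97.
Then c₀ = ((-48) − 37·(-102/97))/7 = -126/97.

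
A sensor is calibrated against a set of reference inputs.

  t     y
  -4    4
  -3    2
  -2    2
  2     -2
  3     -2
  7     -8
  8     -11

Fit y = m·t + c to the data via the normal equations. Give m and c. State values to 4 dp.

m = -1.1359, c = -0.3579

From the data, Σt·t = 155, Σt = 11, Σ1 = 7.
And Σt·y = -180, Σy = -15.
Normal equations: [[155, 11]; [11, 7]]·[m, c]ᵀ = [-180, -15]ᵀ.
Eliminating c: 7·(row 1) − 11·(row 2) gives 964·m = 7·(-180) − 11·(-15) = -1095, so m = -1095/964.
Then c = ((-15) − 11·(-1095/964))/7 = -345/964.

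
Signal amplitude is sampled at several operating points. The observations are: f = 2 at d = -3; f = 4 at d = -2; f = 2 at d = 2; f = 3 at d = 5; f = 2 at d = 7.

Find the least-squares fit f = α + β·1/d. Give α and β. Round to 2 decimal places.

The normal equations are: 5·α + (1/105)·β = 13;  (1/105)·α + (14807/22050)·β = -82/105.
Eliminating β: (14807/22050)·(row 1) − (1/105)·(row 2) gives (74033/22050)·α = (14807/22050)·13 − (1/105)·(-82/105) = 38531/4410, so α = 192655/74033.
Then β = ((-82/105) − (1/105)·(192655/74033))/(14807/22050) = -88830/74033.

α = 2.60, β = -1.20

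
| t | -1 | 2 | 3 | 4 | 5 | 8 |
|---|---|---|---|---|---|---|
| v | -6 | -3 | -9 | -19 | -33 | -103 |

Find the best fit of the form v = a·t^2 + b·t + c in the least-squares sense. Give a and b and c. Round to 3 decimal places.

a = -2.026, b = 3.490, c = -0.865

Entries of XᵀX: Σt^2·t^2 = 5075, Σt^2·t = 735, Σt^2 = 119, Σt·t = 119, Σt = 21, Σ1 = 6.
For Xᵀv: Σt^2·v = -7820, Σt·v = -1092, Σv = -173.
Normal equations: [[5075, 735, 119]; [735, 119, 21]; [119, 21, 6]]·[a, b, c]ᵀ = [-7820, -1092, -173]ᵀ.
Row-reducing yields a = -1475/728, b = 363/104, c = -45/52.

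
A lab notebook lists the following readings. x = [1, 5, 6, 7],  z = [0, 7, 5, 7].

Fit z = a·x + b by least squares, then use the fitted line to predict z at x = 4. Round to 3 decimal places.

ẑ = 3.892

Normal-equation sums: Σx·x = 111, Σx = 19, Σ1 = 4.
For Aᵀz: Σx·z = 114, Σz = 19.
Normal equations: [[111, 19]; [19, 4]]·[a, b]ᵀ = [114, 19]ᵀ.
Determinant 111·4 − 19² = 83.
a = (114·4 − 19·19)/83 = 95/83; b = (111·19 − 19·114)/83 = -57/83.
At x = 4: ẑ = (95/83)·(4) + (-57/83)·(1) = 323/83.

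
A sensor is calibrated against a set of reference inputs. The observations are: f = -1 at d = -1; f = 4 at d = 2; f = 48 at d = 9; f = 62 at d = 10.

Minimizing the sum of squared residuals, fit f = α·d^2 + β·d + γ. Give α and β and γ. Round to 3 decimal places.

Entries of XᵀX: Σd^2·d^2 = 16578, Σd^2·d = 1736, Σd^2 = 186, Σd·d = 186, Σd = 20, Σ1 = 4.
And Σd^2·f = 10103, Σd·f = 1061, Σf = 113.
XᵀX·[α, β, γ]ᵀ = Xᵀf becomes [[16578, 1736, 186]; [1736, 186, 20]; [186, 20, 4]]·[α, β, γ]ᵀ = [10103, 1061, 113]ᵀ.
Inverting the 3×3 Gram matrix, [α, β, γ]ᵀ = [17195/32258, 24893/32258, -6372/16129]ᵀ.

α = 0.533, β = 0.772, γ = -0.395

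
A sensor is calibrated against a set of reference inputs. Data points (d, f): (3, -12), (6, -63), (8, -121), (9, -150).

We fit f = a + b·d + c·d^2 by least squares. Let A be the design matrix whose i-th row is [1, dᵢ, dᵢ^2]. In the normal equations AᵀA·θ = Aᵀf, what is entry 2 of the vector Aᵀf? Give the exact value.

Entry 2 ↔ basis d, so (Aᵀf)_{2} = Σᵢ (d)·fᵢ = (3)·(-12) + (6)·(-63) + (8)·(-121) + (9)·(-150) = -2732.

-2732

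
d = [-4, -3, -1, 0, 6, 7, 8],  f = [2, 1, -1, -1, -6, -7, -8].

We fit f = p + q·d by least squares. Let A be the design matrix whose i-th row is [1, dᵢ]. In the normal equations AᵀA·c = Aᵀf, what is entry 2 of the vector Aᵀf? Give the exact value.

Entry 2 ↔ basis d, so (Aᵀf)_{2} = Σᵢ (d)·fᵢ = (-4)·(2) + (-3)·(1) + (-1)·(-1) + (0)·(-1) + (6)·(-6) + (7)·(-7) + (8)·(-8) = -159.

-159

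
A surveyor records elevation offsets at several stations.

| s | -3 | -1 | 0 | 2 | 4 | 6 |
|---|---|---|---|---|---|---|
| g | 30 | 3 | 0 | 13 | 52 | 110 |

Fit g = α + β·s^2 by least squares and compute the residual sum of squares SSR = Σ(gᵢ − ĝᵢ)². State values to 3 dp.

SSR = 9.817

Forming AᵀA = [[6, 66]; [66, 1650]] and Aᵀg = [208, 5117]ᵀ gives AᵀA·[α, β]ᵀ = Aᵀg.
Eliminating β: 1650·(row 1) − 66·(row 2) gives 5544·α = 1650·208 − 66·5117 = 5478, so α = 83/84.
Then β = (5117 − 66·(83/84))/1650 = 943/308.
Residuals: 673/462, -485/462, -83/84, -31/132, 1871/924, -1117/924; SSR = 9071/924.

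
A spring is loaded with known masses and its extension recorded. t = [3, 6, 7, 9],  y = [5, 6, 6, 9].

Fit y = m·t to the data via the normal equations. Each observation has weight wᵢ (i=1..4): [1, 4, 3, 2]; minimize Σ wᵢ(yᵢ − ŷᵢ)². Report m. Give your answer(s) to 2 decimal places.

m = 0.97

With design matrix X, XᵀWX = [[462]] and XᵀWy = [447]ᵀ.
Hence m = 447 / 462 ≈ 0.967532.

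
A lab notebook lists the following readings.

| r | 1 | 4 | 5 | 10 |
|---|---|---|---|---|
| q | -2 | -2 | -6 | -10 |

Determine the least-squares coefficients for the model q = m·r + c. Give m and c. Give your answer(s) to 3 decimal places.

m = -0.952, c = -0.238

Setting ∂/∂m … = 0 gives: 142·m + 20·c = -140;  20·m + 4·c = -20.
Determinant 142·4 − 20² = 168.
m = ((-140)·4 − 20·(-20))/168 = -20/21; c = (142·(-20) − 20·(-140))/168 = -5/21.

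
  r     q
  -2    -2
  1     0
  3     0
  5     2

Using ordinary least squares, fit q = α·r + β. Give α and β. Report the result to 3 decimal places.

α = 0.523, β = -0.916

Normal-equation sums: Σr·r = 39, Σr = 7, Σ1 = 4.
For Xᵀq: Σr·q = 14, Σq = 0.
XᵀX·[α, β]ᵀ = Xᵀq becomes [[39, 7]; [7, 4]]·[α, β]ᵀ = [14, 0]ᵀ.
Eliminating β: 4·(row 1) − 7·(row 2) gives 107·α = 4·14 − 7·0 = 56, so α = 56/107.
Then β = (0 − 7·(56/107))/4 = -98/107.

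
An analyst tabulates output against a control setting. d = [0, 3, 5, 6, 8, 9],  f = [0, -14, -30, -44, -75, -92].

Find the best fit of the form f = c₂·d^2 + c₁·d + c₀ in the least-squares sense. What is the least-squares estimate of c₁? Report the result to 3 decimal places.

Forming AᵀA = [[12659, 1609, 215]; [1609, 215, 31]; [215, 31, 6]] and Aᵀf = [-14712, -1884, -255]ᵀ gives AᵀA·[c₂, c₁, c₀]ᵀ = Aᵀf.
Inverting the 3×3 Gram matrix, [c₂, c₁, c₀]ᵀ = [-1117/1120, -1423/1120, -111/560]ᵀ.

c₁ = -1.271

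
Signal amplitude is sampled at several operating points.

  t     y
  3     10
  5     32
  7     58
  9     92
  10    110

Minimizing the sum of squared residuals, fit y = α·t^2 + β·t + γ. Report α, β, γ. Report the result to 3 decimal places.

Normal-equation sums: Σt^2·t^2 = 19668, Σt^2·t = 2224, Σt^2 = 264, Σt·t = 264, Σt = 34, Σ1 = 5.
Moment sums: Σt^2·y = 22184, Σt·y = 2524, Σy = 302.
Normal equations: [[19668, 2224, 264]; [2224, 264, 34]; [264, 34, 5]]·[α, β, γ]ᵀ = [22184, 2524, 302]ᵀ.
Inverting the 3×3 Gram matrix, [α, β, γ]ᵀ = [70/97, 476/97, -1074/97]ᵀ.

α = 0.722, β = 4.907, γ = -11.072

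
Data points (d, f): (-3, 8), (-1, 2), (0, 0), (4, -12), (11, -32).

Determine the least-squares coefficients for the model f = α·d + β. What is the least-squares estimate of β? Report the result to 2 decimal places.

β = -0.51

Entries of MᵀM: Σd·d = 147, Σd = 11, Σ1 = 5.
For Mᵀf: Σd·f = -426, Σf = -34.
Determinant 147·5 − 11² = 614.
α = ((-426)·5 − 11·(-34))/614 = -878/307; β = (147·(-34) − 11·(-426))/614 = -156/307.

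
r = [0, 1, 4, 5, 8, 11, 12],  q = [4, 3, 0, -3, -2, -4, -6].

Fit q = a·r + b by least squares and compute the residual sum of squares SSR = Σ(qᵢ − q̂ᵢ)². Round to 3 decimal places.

Forming AᵀA = [[371, 41]; [41, 7]] and Aᵀq = [-144, -8]ᵀ gives AᵀA·[a, b]ᵀ = Aᵀq.
Δ = 371·7 − 41² = 916.
a = ((-144)·7 − 41·(-8))/916 = -170/229; b = (371·(-8) − 41·(-144))/916 = 734/229.
Residuals: 182/229, 123/229, -54/229, -571/229, 168/229, 220/229, -68/229; SSR = 2002/229.

SSR = 8.742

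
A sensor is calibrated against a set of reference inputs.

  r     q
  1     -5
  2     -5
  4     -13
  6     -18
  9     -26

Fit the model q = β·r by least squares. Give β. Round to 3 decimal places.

Setting ∂/∂β … = 0 gives: 138·β = -409.
Hence β = -409 / 138 ≈ -2.96377.

β = -2.964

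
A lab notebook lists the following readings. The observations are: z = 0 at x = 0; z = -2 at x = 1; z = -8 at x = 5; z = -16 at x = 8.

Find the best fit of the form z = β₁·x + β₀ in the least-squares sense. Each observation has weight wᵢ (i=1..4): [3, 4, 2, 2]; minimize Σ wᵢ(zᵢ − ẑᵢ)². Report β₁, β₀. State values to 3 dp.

β₁ = -1.909, β₀ = 0.116

Entries of AᵀWA: Σwᵢ·x·x = 182, Σwᵢ·x = 30, Σwᵢ·1 = 11.
And Σwᵢ·x·z = -344, Σwᵢ·z = -56.
So AᵀWA·[β₁, β₀]ᵀ = AᵀWz: [[182, 30]; [30, 11]]·[β₁, β₀]ᵀ = [-344, -56]ᵀ.
Eliminating β₀: 11·(row 1) − 30·(row 2) gives 1102·β₁ = 11·(-344) − 30·(-56) = -2104, so β₁ = -1052/551.
Then β₀ = ((-56) − 30·(-1052/551))/11 = 64/551.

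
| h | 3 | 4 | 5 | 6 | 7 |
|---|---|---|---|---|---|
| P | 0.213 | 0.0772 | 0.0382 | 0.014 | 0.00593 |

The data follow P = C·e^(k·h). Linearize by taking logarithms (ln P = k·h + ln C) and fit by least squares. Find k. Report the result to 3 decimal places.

k = -0.887

Taking logs, ln P = k·h + ln C, so regress ln P on h.
AᵀA = [[135.0000, 25.0000]; [25.0000, 5]], rhs = [-92.7157, -16.7692]ᵀ  (here Σh = 25.0000, Σ(h)² = 135.0000, Σln P = -16.7692, Σh·ln P = -92.7157).
Δ = 135.0000·5 − (25.0000)² = 50.0000; k = (-92.7157·5 − 25.0000·-16.7692)/50.0000 = -0.88699, ln C = (135.0000·-16.7692 − 25.0000·-92.7157)/50.0000 = 1.08111.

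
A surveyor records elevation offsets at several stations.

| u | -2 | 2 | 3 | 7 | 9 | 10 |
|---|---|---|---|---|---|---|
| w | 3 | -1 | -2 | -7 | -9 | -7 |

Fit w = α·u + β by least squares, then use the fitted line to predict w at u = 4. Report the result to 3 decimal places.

ŵ = -3.031

With design matrix M, MᵀM = [[247, 29]; [29, 6]] and Mᵀw = [-214, -23]ᵀ.
det = 247·6 − 29² = 641.
α = ((-214)·6 − 29·(-23))/641 = -617/641; β = (247·(-23) − 29·(-214))/641 = 525/641.
At u = 4: ŵ = (-617/641)·(4) + (525/641)·(1) = -1943/641.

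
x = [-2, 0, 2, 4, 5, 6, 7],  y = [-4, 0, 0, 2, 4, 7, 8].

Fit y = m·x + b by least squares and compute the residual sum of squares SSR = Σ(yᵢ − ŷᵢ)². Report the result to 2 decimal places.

Normal-equation sums: Σx·x = 134, Σx = 22, Σ1 = 7.
Right-hand side: Σx·y = 134, Σy = 17.
Normal equations: [[134, 22]; [22, 7]]·[m, b]ᵀ = [134, 17]ᵀ.
Eliminating b: 7·(row 1) − 22·(row 2) gives 454·m = 7·134 − 22·17 = 564, so m = 282/227.
Then b = (17 − 22·(282/227))/7 = -335/227.
Residuals: -9/227, 335/227, -229/227, -339/227, -167/227, 232/227, 177/227; SSR = 1730/227.

SSR = 7.62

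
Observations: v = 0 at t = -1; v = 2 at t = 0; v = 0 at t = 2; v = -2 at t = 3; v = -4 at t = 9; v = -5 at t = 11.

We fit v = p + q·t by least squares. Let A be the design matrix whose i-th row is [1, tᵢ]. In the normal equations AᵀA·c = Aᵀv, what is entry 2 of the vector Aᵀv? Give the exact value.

-97

Entry 2 ↔ basis t, so (Aᵀv)_{2} = Σᵢ (t)·vᵢ = (-1)·(0) + (0)·(2) + (2)·(0) + (3)·(-2) + (9)·(-4) + (11)·(-5) = -97.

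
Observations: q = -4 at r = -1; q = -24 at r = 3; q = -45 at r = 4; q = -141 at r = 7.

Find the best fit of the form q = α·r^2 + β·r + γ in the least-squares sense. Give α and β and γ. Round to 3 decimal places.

α = -3.006, β = 0.899, γ = -0.054

From the data, Σr^2·r^2 = 2739, Σr^2·r = 433, Σr^2 = 75, Σr·r = 75, Σr = 13, Σ1 = 4.
And Σr^2·q = -7849, Σr·q = -1235, Σq = -214.
So MᵀM·[α, β, γ]ᵀ = Mᵀq: [[2739, 433, 75]; [433, 75, 13]; [75, 13, 4]]·[α, β, γ]ᵀ = [-7849, -1235, -214]ᵀ.
Solving the 3×3 system (Gaussian elimination) gives α = -23545/7832, β = 7039/7832, γ = -105/1958.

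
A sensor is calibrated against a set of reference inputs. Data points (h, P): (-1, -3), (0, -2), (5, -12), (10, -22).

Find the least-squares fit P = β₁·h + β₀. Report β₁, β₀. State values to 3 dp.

Forming AᵀA = [[126, 14]; [14, 4]] and AᵀP = [-277, -39]ᵀ gives AᵀA·[β₁, β₀]ᵀ = AᵀP.
Eliminating β₀: 4·(row 1) − 14·(row 2) gives 308·β₁ = 4·(-277) − 14·(-39) = -562, so β₁ = -281/154.
Then β₀ = ((-39) − 14·(-281/154))/4 = -37/11.

β₁ = -1.825, β₀ = -3.364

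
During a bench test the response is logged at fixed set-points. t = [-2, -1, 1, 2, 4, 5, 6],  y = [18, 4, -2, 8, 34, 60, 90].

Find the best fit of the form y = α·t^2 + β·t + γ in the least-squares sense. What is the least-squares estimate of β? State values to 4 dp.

The normal equations are: 2211·α + 405·β + 87·γ = 5390;  405·α + 87·β + 15·γ = 950;  87·α + 15·β + 7·γ = 212.
(Σt^2·t^2 = 2211, Σt^2·t = 405, Σt^2 = 87, Σt·t = 87, Σt = 15, Σ1 = 7, Σt^2·y = 5390, Σt·y = 950, Σy = 212.)
Solving the 3×3 system (Gaussian elimination) gives α = 24961/8283, β = -24605/8283, γ = -2216/2761.

β = -2.9705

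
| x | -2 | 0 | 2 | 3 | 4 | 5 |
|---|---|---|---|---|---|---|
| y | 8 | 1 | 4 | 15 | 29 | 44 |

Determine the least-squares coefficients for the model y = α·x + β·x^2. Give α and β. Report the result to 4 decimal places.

Entries of MᵀM: Σx·x = 58, Σx·x^2 = 216, Σx^2·x^2 = 994.
And Σx·y = 373, Σx^2·y = 1747.
MᵀM·[α, β]ᵀ = Mᵀy becomes [[58, 216]; [216, 994]]·[α, β]ᵀ = [373, 1747]ᵀ.
Eliminating β: 994·(row 1) − 216·(row 2) gives 10996·α = 994·373 − 216·1747 = -6590, so α = -3295/5498.
Then β = (1747 − 216·(-3295/5498))/994 = 10379/5498.

α = -0.5993, β = 1.8878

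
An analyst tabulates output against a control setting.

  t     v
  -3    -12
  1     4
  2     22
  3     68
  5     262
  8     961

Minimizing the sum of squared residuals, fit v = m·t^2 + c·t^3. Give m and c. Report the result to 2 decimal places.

m = 3.03, c = 1.50

Forming MᵀM = [[4900, 35926]; [35926, 279292]] and Mᵀv = [68650, 527122]ᵀ gives MᵀM·[m, c]ᵀ = Mᵀv.
Δ = 4900·279292 − 35926² = 77853324.
m = (68650·279292 − 35926·527122)/77853324 = 19667569/6487777; c = (4900·527122 − 35926·68650)/77853324 = 9714825/6487777.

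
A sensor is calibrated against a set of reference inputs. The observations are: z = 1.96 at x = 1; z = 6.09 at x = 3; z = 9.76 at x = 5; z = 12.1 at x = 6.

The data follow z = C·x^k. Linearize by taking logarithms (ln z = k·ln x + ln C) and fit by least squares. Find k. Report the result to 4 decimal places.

Let Y = ln z. Fitting Y = k·ln x + ln C by least squares:
AᵀA = [[7.0076, 4.4998]; [4.4998, 4]], rhs = [10.1188, 7.2511]ᵀ  (here Σln x = 4.4998, Σ(ln x)² = 7.0076, Σln z = 7.2511, Σln x·ln z = 10.1188).
Solving (det = 7.7823): k = 1.00827, ln C = 0.67851.

k = 1.0083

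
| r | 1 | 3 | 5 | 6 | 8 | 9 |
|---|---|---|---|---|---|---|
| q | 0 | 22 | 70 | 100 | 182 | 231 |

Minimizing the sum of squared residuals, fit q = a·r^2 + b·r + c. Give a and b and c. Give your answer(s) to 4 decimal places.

a = 2.9096, b = -0.1822, c = -2.9402

Normal-equation sums: Σr^2·r^2 = 12660, Σr^2·r = 1610, Σr^2 = 216, Σr·r = 216, Σr = 32, Σ1 = 6.
For Aᵀq: Σr^2·q = 35907, Σr·q = 4551, Σq = 605.
AᵀA·[a, b, c]ᵀ = Aᵀq becomes [[12660, 1610, 216]; [1610, 216, 32]; [216, 32, 6]]·[a, b, c]ᵀ = [35907, 4551, 605]ᵀ.
Solving the 3×3 system (Gaussian elimination) gives a = 50819/17466, b = -1061/5822, c = -51353/17466.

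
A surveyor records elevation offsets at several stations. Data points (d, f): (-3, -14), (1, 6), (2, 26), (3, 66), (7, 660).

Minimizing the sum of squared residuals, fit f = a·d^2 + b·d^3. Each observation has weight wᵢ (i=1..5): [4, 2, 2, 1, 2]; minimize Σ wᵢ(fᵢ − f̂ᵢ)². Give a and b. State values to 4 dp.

a = 2.9652, b = 1.5007

Forming AᵀWA = [[5241, 32951]; [32951, 239073]] and AᵀWf = [64990, 456482]ᵀ gives AᵀWA·[a, b]ᵀ = AᵀWf.
Eliminating b: 239073·(row 1) − 32951·(row 2) gives 167213192·a = 239073·64990 − 32951·456482 = 495815888, so a = 61976986/20901649.
Then b = (456482 − 32951·(61976986/20901649))/239073 = 31367084/20901649.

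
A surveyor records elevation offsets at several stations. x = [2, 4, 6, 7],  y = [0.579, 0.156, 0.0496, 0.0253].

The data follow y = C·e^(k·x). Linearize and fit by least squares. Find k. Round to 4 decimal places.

Let Y = ln y. Fitting Y = k·x + ln C by least squares:
AᵀA = [[105.0000, 19.0000]; [19.0000, 4]], rhs = [-52.2857, -9.0851]ᵀ  (here Σx = 19.0000, Σ(x)² = 105.0000, Σln y = -9.0851, Σx·ln y = -52.2857).
Δ = 105.0000·4 − (19.0000)² = 59.0000; k = (-52.2857·4 − 19.0000·-9.0851)/59.0000 = -0.61910, ln C = (105.0000·-9.0851 − 19.0000·-52.2857)/59.0000 = 0.66944.

k = -0.6191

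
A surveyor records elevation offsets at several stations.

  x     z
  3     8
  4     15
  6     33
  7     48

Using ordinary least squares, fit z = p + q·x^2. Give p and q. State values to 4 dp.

From the data, Σ1 = 4, Σx^2 = 110, Σx^2·x^2 = 4034.
For Aᵀz: Σz = 104, Σx^2·z = 3852.
Normal equations: [[4, 110]; [110, 4034]]·[p, q]ᵀ = [104, 3852]ᵀ.
Δ = 4·4034 − 110² = 4036.
p = (104·4034 − 110·3852)/4036 = -1046/1009; q = (4·3852 − 110·104)/4036 = 992/1009.

p = -1.0367, q = 0.9832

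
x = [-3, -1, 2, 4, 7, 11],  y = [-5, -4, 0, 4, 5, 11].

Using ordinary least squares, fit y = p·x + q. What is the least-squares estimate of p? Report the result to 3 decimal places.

The normal equations are: 200·p + 20·q = 191;  20·p + 6·q = 11.
(Σx·x = 200, Σx = 20, Σ1 = 6, Σx·y = 191, Σy = 11.)
det = 200·6 − 20² = 800.
p = (191·6 − 20·11)/800 = 463/400; q = (200·11 − 20·191)/800 = -81/40.

p = 1.158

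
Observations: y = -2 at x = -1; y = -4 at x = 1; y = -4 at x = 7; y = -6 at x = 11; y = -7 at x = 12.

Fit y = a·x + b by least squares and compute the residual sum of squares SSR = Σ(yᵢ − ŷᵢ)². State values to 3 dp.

SSR = 2.229

The normal equations are: 316·a + 30·b = -180;  30·a + 5·b = -23.
(Σx·x = 316, Σx = 30, Σ1 = 5, Σx·y = -180, Σy = -23.)
Determinant 316·5 − 30² = 680.
a = ((-180)·5 − 30·(-23))/680 = -21/68; b = (316·(-23) − 30·(-180))/680 = -467/170.
Residuals: 149/340, -321/340, 309/340, 49/340, -93/170; SSR = 379/170.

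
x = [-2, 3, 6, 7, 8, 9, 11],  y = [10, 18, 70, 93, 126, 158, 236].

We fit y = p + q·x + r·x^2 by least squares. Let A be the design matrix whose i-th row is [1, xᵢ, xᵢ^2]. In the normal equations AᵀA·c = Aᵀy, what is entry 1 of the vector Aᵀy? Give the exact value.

Entry 1 ↔ basis 1, so (Aᵀy)_{1} = Σᵢ yᵢ = (1)·(10) + (1)·(18) + (1)·(70) + (1)·(93) + (1)·(126) + (1)·(158) + (1)·(236) = 711.

711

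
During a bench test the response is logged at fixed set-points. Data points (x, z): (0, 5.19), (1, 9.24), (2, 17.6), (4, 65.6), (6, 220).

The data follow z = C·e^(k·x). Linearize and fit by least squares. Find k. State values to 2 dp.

Taking logs, ln z = k·x + ln C, so regress ln z on x.
Σx = 13.0000, Σ(x)² = 57.0000, Σln z = 16.3154, Σx·ln z = 57.0554.
Equations: 57.0000·k + 13.0000·ln C = 57.0554;  13.0000·k + 5·ln C = 16.3154.
Δ = 57.0000·5 − (13.0000)² = 116.0000; k = (57.0554·5 − 13.0000·16.3154)/116.0000 = 0.63084, ln C = (57.0000·16.3154 − 13.0000·57.0554)/116.0000 = 1.62290.

k = 0.63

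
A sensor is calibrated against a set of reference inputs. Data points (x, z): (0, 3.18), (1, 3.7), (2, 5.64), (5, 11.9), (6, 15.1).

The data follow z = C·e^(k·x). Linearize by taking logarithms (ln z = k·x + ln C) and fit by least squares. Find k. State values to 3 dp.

With ln zᵢ as the transformed response and xᵢ as the regressor:
Σx = 14.0000, Σ(x)² = 66.0000, Σln z = 9.3863, Σx·ln z = 33.4390.
Equations: 66.0000·k + 14.0000·ln C = 33.4390;  14.0000·k + 5·ln C = 9.3863.
Solving (det = 134.0000): k = 0.26706, ln C = 1.12950.

k = 0.267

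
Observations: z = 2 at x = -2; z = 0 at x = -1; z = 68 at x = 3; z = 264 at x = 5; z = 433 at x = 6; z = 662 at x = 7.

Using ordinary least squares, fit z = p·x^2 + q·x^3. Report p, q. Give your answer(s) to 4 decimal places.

p = 3.1895, q = 1.4739

Sums needed: Σx^2·x^2 = 4420, Σx^2·x^3 = 27918, Σx^3·x^3 = 180724.
For Mᵀz: Σx^2·z = 55246, Σx^3·z = 355414.
MᵀM·[p, q]ᵀ = Mᵀz becomes [[4420, 27918]; [27918, 180724]]·[p, q]ᵀ = [55246, 355414]ᵀ.
Eliminating q: 180724·(row 1) − 27918·(row 2) gives 19385356·p = 180724·55246 − 27918·355414 = 61830052, so p = 15457513/4846339.
Then q = (355414 − 27918·(15457513/4846339))/180724 = 7143013/4846339.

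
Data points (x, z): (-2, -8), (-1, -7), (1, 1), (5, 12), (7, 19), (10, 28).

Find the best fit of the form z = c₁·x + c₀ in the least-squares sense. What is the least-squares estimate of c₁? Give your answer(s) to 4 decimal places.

The normal system MᵀM·[c₁, c₀]ᵀ = Mᵀz is [[180, 20]; [20, 6]]·[c₁, c₀]ᵀ = [497, 45]ᵀ.
Δ = 180·6 − 20² = 680.
c₁ = (497·6 − 20·45)/680 = 1041/340; c₀ = (180·45 − 20·497)/680 = -46/17.

c₁ = 3.0618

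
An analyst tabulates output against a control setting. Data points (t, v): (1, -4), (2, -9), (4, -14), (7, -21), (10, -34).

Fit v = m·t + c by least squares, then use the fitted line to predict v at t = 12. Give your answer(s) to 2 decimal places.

v̂ = -38.92

The normal system MᵀM·[m, c]ᵀ = Mᵀv is [[170, 24]; [24, 5]]·[m, c]ᵀ = [-565, -82]ᵀ.
Δ = 170·5 − 24² = 274.
m = ((-565)·5 − 24·(-82))/274 = -857/274; c = (170·(-82) − 24·(-565))/274 = -190/137.
At t = 12: v̂ = (-857/274)·(12) + (-190/137)·(1) = -5332/137.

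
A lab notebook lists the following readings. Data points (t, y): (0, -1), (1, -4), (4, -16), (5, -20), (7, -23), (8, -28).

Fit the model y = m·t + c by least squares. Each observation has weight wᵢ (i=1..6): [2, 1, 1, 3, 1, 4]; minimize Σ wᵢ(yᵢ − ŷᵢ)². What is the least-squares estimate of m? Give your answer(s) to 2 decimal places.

Entries of AᵀWA: Σwᵢ·t·t = 397, Σwᵢ·t = 59, Σwᵢ·1 = 12.
And Σwᵢ·t·y = -1425, Σwᵢ·y = -217.
AᵀWA·[m, c]ᵀ = AᵀWy becomes [[397, 59]; [59, 12]]·[m, c]ᵀ = [-1425, -217]ᵀ.
Determinant 397·12 − 59² = 1283.
m = ((-1425)·12 − 59·(-217))/1283 = -4297/1283; c = (397·(-217) − 59·(-1425))/1283 = -2074/1283.

m = -3.35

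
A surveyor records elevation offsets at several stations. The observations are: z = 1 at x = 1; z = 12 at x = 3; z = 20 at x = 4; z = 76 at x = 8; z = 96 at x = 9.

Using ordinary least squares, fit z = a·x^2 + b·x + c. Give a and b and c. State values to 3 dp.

From the data, Σx^2·x^2 = 10995, Σx^2·x = 1333, Σx^2 = 171, Σx·x = 171, Σx = 25, Σ1 = 5.
For Aᵀz: Σx^2·z = 13069, Σx·z = 1589, Σz = 205.
Row-reducing yields a = 11345/10336, b = 8839/10336, c = -4209/5168.

a = 1.098, b = 0.855, c = -0.814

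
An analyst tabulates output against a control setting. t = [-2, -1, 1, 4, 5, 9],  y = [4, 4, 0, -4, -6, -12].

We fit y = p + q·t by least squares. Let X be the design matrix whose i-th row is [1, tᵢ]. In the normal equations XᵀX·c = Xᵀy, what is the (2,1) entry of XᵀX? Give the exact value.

Row 2 ↔ basis t, column 1 ↔ basis 1, so (XᵀX)_{2,1} = Σᵢ t = (-2)·(1) + (-1)·(1) + (1)·(1) + (4)·(1) + (5)·(1) + (9)·(1) = 16.

16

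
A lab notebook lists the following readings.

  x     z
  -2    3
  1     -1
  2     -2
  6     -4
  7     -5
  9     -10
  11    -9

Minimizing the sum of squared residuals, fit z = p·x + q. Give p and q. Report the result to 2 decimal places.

Compute the Gram sums: Σx·x = 296, Σx = 34, Σ1 = 7.
Right-hand side: Σx·z = -259, Σz = -28.
det = 296·7 − 34² = 916.
p = ((-259)·7 − 34·(-28))/916 = -861/916; q = (296·(-28) − 34·(-259))/916 = 259/458.

p = -0.94, q = 0.57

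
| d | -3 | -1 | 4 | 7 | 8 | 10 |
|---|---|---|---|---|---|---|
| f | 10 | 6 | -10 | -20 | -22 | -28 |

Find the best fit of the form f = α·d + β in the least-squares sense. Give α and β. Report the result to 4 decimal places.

α = -3.0062, β = 1.8591

With design matrix A, AᵀA = [[239, 25]; [25, 6]] and Aᵀf = [-672, -64]ᵀ.
det = 239·6 − 25² = 809.
α = ((-672)·6 − 25·(-64))/809 = -2432/809; β = (239·(-64) − 25·(-672))/809 = 1504/809.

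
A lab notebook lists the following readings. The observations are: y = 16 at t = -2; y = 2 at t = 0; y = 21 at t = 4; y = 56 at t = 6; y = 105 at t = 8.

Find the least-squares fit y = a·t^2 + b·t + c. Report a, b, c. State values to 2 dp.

Entries of MᵀM: Σt^2·t^2 = 5664, Σt^2·t = 784, Σt^2 = 120, Σt·t = 120, Σt = 16, Σ1 = 5.
Right-hand side: Σt^2·y = 9136, Σt·y = 1228, Σy = 200.
MᵀM·[a, b, c]ᵀ = Mᵀy becomes [[5664, 784, 120]; [784, 120, 16]; [120, 16, 5]]·[a, b, c]ᵀ = [9136, 1228, 200]ᵀ.
Solving the 3×3 system (Gaussian elimination) gives a = 4931/2464, b = -3805/1232, c = 571/308.

a = 2.00, b = -3.09, c = 1.85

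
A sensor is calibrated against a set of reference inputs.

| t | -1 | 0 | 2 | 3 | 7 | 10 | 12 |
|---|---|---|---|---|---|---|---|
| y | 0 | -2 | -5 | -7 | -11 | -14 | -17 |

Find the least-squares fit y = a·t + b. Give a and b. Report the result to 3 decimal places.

a = -1.242, b = -2.147

From the data, Σt·t = 307, Σt = 33, Σ1 = 7.
Right-hand side: Σt·y = -452, Σy = -56.
So MᵀM·[a, b]ᵀ = Mᵀy: [[307, 33]; [33, 7]]·[a, b]ᵀ = [-452, -56]ᵀ.
Eliminating b: 7·(row 1) − 33·(row 2) gives 1060·a = 7·(-452) − 33·(-56) = -1316, so a = -329/265.
Then b = ((-56) − 33·(-329/265))/7 = -569/265.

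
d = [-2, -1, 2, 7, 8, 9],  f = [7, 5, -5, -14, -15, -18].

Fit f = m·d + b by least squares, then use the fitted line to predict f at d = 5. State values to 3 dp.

f̂ = -9.264

The normal equations are: 203·m + 23·b = -409;  23·m + 6·b = -40.
Determinant 203·6 − 23² = 689.
m = ((-409)·6 − 23·(-40))/689 = -118/53; b = (203·(-40) − 23·(-409))/689 = 99/53.
At d = 5: f̂ = (-118/53)·(5) + (99/53)·(1) = -491/53.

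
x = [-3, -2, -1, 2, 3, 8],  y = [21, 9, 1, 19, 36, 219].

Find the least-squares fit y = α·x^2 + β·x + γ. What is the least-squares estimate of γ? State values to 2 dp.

Entries of AᵀA: Σx^2·x^2 = 4291, Σx^2·x = 511, Σx^2 = 91, Σx·x = 91, Σx = 7, Σ1 = 6.
And Σx^2·y = 14642, Σx·y = 1816, Σy = 305.
So AᵀA·[α, β, γ]ᵀ = Aᵀy: [[4291, 511, 91]; [511, 91, 7]; [91, 7, 6]]·[α, β, γ]ᵀ = [14642, 1816, 305]ᵀ.
Solving the 3×3 system (Gaussian elimination) gives α = 14605/4728, β = 83753/33096, γ = 203/197.

γ = 1.03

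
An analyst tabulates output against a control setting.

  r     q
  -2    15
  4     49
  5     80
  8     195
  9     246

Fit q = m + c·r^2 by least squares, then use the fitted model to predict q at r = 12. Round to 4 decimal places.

q̂ = 435.4402

Entries of AᵀA: Σ1 = 5, Σr^2 = 190, Σr^2·r^2 = 11554.
Right-hand side: Σq = 585, Σr^2·q = 35250.
So AᵀA·[m, c]ᵀ = Aᵀq: [[5, 190]; [190, 11554]]·[m, c]ᵀ = [585, 35250]ᵀ.
Δ = 5·11554 − 190² = 21670.
m = (585·11554 − 190·35250)/21670 = 6159/2167; c = (5·35250 − 190·585)/21670 = 6510/2167.
At r = 12: q̂ = (6159/2167)·(1) + (6510/2167)·(144) = 943599/2167.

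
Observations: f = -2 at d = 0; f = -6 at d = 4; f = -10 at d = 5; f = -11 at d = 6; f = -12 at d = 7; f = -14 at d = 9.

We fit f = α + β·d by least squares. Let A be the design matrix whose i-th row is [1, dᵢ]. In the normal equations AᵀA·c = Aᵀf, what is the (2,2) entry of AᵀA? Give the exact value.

Row 2 ↔ basis d, column 2 ↔ basis d, so (AᵀA)_{2,2} = Σᵢ (d)·(d) = (0)·(0) + (4)·(4) + (5)·(5) + (6)·(6) + (7)·(7) + (9)·(9) = 207.

207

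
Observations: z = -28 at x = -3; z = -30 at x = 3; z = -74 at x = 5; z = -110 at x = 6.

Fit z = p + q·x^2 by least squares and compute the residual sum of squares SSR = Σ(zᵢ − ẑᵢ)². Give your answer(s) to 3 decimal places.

SSR = 8.275

Sums needed: Σ1 = 4, Σx^2 = 79, Σx^2·x^2 = 2083.
For Aᵀz: Σz = -242, Σx^2·z = -6332.
So AᵀA·[p, q]ᵀ = Aᵀz: [[4, 79]; [79, 2083]]·[p, q]ᵀ = [-242, -6332]ᵀ.
Eliminating q: 2083·(row 1) − 79·(row 2) gives 2091·p = 2083·(-242) − 79·(-6332) = -3858, so p = -1286/697.
Then q = ((-6332) − 79·(-1286/697))/2083 = -2070/697.
Residuals: 400/697, -994/697, 1458/697, -864/697; SSR = 5768/697.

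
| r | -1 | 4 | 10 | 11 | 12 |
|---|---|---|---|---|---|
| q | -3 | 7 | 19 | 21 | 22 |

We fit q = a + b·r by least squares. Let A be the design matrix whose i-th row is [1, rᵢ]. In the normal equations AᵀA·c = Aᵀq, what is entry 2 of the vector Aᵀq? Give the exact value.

716

Entry 2 ↔ basis r, so (Aᵀq)_{2} = Σᵢ (r)·qᵢ = (-1)·(-3) + (4)·(7) + (10)·(19) + (11)·(21) + (12)·(22) = 716.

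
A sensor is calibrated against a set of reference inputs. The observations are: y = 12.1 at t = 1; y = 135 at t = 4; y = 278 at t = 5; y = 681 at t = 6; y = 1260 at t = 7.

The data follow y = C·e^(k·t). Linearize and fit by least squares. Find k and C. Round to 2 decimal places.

Let Y = ln y. Fitting Y = k·t + ln C by least squares:
Σt = 23.0000, Σ(t)² = 127.0000, Σln y = 26.6885, Σt·ln y = 139.3659.
Equations: 127.0000·k + 23.0000·ln C = 139.3659;  23.0000·k + 5·ln C = 26.6885.
Solving (det = 106.0000): k = 0.78295, ln C = 1.73612, so C = exp(1.73612) = 5.67528.

k = 0.78, C = 5.68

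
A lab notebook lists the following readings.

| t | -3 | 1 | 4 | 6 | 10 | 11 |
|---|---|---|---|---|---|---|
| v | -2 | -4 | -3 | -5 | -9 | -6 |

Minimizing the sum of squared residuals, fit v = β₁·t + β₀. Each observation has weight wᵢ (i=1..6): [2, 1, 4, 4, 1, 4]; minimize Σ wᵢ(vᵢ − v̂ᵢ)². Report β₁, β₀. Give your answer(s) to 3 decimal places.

β₁ = -0.342, β₀ = -2.662

From the data, Σwᵢ·t·t = 811, Σwᵢ·t = 89, Σwᵢ·1 = 16.
Moment sums: Σwᵢ·t·v = -514, Σwᵢ·v = -73.
So AᵀWA·[β₁, β₀]ᵀ = AᵀWv: [[811, 89]; [89, 16]]·[β₁, β₀]ᵀ = [-514, -73]ᵀ.
Determinant 811·16 − 89² = 5055.
β₁ = ((-514)·16 − 89·(-73))/5055 = -1727/5055; β₀ = (811·(-73) − 89·(-514))/5055 = -13457/5055.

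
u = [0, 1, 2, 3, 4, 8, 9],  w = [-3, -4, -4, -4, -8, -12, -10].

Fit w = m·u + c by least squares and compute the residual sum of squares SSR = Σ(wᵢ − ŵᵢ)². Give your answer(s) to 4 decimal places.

Forming XᵀX = [[175, 27]; [27, 7]] and Xᵀw = [-242, -45]ᵀ gives XᵀX·[m, c]ᵀ = Xᵀw.
Eliminating c: 7·(row 1) − 27·(row 2) gives 496·m = 7·(-242) − 27·(-45) = -479, so m = -479/496.
Then c = ((-45) − 27·(-479/496))/7 = -1341/496.
Residuals: -147/496, -41/124, 315/496, 397/248, -711/496, -779/496, 173/124; SSR = 4777/496.

SSR = 9.6310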